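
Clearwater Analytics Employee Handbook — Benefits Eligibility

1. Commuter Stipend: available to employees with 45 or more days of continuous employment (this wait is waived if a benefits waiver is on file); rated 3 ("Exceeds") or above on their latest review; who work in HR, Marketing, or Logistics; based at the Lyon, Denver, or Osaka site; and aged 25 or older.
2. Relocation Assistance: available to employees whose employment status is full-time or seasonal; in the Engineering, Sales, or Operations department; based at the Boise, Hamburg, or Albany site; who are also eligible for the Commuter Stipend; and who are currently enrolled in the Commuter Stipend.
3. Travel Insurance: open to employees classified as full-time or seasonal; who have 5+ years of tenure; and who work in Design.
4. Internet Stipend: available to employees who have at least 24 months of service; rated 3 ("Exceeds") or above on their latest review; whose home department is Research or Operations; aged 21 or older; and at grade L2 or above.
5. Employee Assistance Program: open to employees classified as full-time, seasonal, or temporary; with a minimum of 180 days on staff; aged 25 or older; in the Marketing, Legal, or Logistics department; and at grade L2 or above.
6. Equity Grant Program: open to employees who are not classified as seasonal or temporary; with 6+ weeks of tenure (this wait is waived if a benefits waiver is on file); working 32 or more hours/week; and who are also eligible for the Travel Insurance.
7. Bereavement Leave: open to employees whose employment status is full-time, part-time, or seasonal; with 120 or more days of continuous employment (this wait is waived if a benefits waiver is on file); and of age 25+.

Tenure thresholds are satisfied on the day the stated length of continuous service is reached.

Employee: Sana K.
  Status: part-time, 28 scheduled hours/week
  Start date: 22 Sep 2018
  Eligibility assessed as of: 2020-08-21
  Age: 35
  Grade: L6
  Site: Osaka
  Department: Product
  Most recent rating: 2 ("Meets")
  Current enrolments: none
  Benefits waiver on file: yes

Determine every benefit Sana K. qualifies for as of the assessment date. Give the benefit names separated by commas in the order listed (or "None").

Service from 22 Sep 2018 to 2020-08-21: 699 days.
Commuter Stipend — benefits waiver on file ✓; rating 2 < 3 ✗ → not eligible.
Relocation Assistance — status part-time ✗ (requires full-time or seasonal) → not eligible.
Travel Insurance — status part-time ✗ (requires full-time or seasonal) → not eligible.
Internet Stipend — service 699 days < 24 months (≈720 days) ✗ → not eligible.
Employee Assistance Program — status part-time ✗ (requires full-time, seasonal, or temporary) → not eligible.
Equity Grant Program — status part-time ✓ (not excluded); benefits waiver on file ✓; 28 hrs/wk < 32 ✗ → not eligible.
Bereavement Leave — status part-time ✓; benefits waiver on file ✓; age 35 ≥ 25 ✓ → eligible.

Bereavement Leave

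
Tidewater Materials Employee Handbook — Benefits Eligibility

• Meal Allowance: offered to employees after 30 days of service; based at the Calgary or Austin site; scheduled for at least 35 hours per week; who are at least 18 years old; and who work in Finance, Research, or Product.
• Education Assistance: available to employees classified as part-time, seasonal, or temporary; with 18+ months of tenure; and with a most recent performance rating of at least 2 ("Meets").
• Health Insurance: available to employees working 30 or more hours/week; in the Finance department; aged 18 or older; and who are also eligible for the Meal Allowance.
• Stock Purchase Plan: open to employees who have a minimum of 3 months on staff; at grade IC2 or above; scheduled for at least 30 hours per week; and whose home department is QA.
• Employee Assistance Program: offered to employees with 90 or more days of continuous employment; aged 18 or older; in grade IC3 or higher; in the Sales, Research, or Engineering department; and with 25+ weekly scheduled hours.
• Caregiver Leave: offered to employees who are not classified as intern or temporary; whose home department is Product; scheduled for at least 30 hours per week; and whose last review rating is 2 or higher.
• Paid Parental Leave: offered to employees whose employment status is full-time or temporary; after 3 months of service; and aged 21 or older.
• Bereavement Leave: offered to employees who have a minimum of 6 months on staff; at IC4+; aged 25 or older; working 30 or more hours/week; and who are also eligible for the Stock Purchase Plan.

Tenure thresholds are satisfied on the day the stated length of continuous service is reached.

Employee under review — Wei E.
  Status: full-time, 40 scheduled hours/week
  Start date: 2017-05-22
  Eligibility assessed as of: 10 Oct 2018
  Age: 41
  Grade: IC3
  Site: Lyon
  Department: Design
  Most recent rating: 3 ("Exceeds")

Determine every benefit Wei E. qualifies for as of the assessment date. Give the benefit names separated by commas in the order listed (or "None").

Paid Parental Leave

Service from 2017-05-22 to 10 Oct 2018: 506 days.
Meal Allowance — service 506 days ≥ 30 days ✓; site Lyon ✗ (not Calgary or Austin) → not eligible.
Education Assistance — status full-time ✗ (requires part-time, seasonal, or temporary) → not eligible.
Health Insurance — 40 hrs/wk ≥ 30 ✓; dept Design ✗ → not eligible.
Stock Purchase Plan — service 506 days ≥ 3 months (≈90 days) ✓; grade IC3 ≥ IC2 ✓; 40 hrs/wk ≥ 30 ✓; dept Design ✗ → not eligible.
Employee Assistance Program — service 506 days ≥ 90 days ✓; age 41 ≥ 18 ✓; grade IC3 ≥ IC3 ✓; dept Design ✗ → not eligible.
Caregiver Leave — status full-time ✓ (not excluded); dept Design ✗ → not eligible.
Paid Parental Leave — status full-time ✓; service 506 days ≥ 3 months (≈90 days) ✓; age 41 ≥ 21 ✓ → eligible.
Bereavement Leave — service 506 days ≥ 6 months (≈180 days) ✓; grade IC3 < IC4 ✗ → not eligible.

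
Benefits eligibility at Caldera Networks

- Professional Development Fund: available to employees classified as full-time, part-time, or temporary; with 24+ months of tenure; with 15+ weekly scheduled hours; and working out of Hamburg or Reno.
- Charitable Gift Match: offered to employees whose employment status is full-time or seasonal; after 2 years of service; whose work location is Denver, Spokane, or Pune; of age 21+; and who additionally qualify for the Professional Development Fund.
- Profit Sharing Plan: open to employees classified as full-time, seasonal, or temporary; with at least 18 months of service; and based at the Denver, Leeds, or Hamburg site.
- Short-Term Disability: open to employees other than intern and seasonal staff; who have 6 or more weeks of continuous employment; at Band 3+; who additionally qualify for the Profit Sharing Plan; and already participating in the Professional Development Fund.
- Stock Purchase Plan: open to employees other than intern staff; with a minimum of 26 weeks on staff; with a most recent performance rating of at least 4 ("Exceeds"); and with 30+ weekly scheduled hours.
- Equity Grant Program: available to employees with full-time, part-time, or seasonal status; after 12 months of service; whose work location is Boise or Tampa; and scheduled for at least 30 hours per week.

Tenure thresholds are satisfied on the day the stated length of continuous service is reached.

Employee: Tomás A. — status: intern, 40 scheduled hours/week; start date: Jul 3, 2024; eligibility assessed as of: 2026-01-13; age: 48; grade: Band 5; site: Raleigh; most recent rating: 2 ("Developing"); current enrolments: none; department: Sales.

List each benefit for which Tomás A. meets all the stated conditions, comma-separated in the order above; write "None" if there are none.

Service from Jul 3, 2024 to 2026-01-13: 559 days.
Professional Development Fund — status intern ✗ (requires full-time, part-time, or temporary) → not eligible.
Charitable Gift Match — status intern ✗ (requires full-time or seasonal) → not eligible.
Profit Sharing Plan — status intern ✗ (requires full-time, seasonal, or temporary) → not eligible.
Short-Term Disability — status intern ✗ (excluded) → not eligible.
Stock Purchase Plan — status intern ✗ (excluded) → not eligible.
Equity Grant Program — status intern ✗ (requires full-time, part-time, or seasonal) → not eligible.

None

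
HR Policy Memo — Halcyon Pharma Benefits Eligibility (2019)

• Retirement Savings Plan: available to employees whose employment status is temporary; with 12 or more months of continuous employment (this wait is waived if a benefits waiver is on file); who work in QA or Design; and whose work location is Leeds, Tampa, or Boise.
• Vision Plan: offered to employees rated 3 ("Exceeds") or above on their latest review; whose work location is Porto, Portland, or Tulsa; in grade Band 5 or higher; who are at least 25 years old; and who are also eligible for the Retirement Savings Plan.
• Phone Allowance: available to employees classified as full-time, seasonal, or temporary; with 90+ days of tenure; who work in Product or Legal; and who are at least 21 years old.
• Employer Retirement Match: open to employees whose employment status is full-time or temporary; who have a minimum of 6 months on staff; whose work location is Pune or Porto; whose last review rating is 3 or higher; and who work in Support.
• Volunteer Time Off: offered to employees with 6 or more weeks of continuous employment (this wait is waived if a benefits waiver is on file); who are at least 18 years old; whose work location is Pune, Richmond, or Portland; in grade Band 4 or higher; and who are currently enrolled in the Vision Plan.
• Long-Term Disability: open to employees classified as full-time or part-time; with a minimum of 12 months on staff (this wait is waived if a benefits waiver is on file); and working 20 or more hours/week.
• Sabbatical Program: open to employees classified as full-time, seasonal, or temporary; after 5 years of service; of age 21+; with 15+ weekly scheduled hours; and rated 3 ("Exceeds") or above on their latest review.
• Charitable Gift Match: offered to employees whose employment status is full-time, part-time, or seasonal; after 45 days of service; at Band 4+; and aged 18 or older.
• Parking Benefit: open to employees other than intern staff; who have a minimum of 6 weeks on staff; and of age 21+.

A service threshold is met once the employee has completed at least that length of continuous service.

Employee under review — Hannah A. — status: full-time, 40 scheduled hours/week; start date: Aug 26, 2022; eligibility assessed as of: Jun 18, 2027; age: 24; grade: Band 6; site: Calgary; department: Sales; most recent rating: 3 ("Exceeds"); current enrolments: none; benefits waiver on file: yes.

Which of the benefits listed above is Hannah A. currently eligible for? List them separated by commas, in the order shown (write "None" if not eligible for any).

Service from Aug 26, 2022 to Jun 18, 2027: 1757 days.
Retirement Savings Plan — status full-time ✗ (requires temporary) → not eligible.
Vision Plan — rating 3 ≥ 3 ✓; site Calgary ✗ (not Porto, Portland, or Tulsa) → not eligible.
Phone Allowance — status full-time ✓; service 1757 days ≥ 90 days ✓; dept Sales ✗ → not eligible.
Employer Retirement Match — status full-time ✓; service 1757 days ≥ 6 months (≈180 days) ✓; site Calgary ✗ (not Pune or Porto) → not eligible.
Volunteer Time Off — benefits waiver on file ✓; age 24 ≥ 18 ✓; site Calgary ✗ (not Pune, Richmond, or Portland) → not eligible.
Long-Term Disability — status full-time ✓; benefits waiver on file ✓; 40 hrs/wk ≥ 20 ✓ → eligible.
Sabbatical Program — status full-time ✓; service 1757 days < 5 years (≈1825 days) ✗ → not eligible.
Charitable Gift Match — status full-time ✓; service 1757 days ≥ 45 days ✓; grade Band 6 ≥ Band 4 ✓; age 24 ≥ 18 ✓ → eligible.
Parking Benefit — status full-time ✓ (not excluded); service 1757 days ≥ 6 weeks (≈42 days) ✓; age 24 ≥ 21 ✓ → eligible.

Long-Term Disability, Charitable Gift Match, Parking Benefit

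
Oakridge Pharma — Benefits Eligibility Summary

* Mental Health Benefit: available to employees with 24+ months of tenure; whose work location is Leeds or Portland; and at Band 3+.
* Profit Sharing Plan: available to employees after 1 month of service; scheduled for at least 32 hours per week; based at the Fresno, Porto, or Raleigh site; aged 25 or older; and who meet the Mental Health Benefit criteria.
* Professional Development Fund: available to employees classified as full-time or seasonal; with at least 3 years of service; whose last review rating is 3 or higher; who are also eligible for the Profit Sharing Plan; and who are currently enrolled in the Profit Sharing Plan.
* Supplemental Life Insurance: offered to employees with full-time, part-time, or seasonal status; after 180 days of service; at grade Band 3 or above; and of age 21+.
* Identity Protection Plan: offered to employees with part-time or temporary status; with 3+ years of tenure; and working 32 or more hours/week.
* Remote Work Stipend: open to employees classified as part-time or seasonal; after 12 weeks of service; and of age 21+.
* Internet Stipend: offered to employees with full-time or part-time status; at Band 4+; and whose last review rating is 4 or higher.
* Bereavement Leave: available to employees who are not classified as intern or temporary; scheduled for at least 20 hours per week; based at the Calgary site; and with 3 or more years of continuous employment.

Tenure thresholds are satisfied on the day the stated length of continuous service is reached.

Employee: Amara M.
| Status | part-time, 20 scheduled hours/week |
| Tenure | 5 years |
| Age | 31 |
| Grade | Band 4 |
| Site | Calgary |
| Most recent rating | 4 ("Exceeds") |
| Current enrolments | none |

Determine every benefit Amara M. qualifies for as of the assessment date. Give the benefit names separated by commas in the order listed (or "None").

Supplemental Life Insurance, Remote Work Stipend, Internet Stipend, Bereavement Leave

Mental Health Benefit — service 5 years ≥ 24 months (≈720 days) ✓; site Calgary ✗ (not Leeds or Portland) → not eligible.
Profit Sharing Plan — service 5 years ≥ 1 month (≈30 days) ✓; 20 hrs/wk < 32 ✗ → not eligible.
Professional Development Fund — status part-time ✗ (requires full-time or seasonal) → not eligible.
Supplemental Life Insurance — status part-time ✓; service 5 years ≥ 180 days ✓; grade Band 4 ≥ Band 3 ✓; age 31 ≥ 21 ✓ → eligible.
Identity Protection Plan — status part-time ✓; service 5 years ≥ 3 years ✓; 20 hrs/wk < 32 ✗ → not eligible.
Remote Work Stipend — status part-time ✓; service 5 years ≥ 12 weeks (≈84 days) ✓; age 31 ≥ 21 ✓ → eligible.
Internet Stipend — status part-time ✓; grade Band 4 ≥ Band 4 ✓; rating 4 ≥ 4 ✓ → eligible.
Bereavement Leave — status part-time ✓ (not excluded); 20 hrs/wk ≥ 20 ✓; site Calgary ✓; service 5 years ≥ 3 years ✓ → eligible.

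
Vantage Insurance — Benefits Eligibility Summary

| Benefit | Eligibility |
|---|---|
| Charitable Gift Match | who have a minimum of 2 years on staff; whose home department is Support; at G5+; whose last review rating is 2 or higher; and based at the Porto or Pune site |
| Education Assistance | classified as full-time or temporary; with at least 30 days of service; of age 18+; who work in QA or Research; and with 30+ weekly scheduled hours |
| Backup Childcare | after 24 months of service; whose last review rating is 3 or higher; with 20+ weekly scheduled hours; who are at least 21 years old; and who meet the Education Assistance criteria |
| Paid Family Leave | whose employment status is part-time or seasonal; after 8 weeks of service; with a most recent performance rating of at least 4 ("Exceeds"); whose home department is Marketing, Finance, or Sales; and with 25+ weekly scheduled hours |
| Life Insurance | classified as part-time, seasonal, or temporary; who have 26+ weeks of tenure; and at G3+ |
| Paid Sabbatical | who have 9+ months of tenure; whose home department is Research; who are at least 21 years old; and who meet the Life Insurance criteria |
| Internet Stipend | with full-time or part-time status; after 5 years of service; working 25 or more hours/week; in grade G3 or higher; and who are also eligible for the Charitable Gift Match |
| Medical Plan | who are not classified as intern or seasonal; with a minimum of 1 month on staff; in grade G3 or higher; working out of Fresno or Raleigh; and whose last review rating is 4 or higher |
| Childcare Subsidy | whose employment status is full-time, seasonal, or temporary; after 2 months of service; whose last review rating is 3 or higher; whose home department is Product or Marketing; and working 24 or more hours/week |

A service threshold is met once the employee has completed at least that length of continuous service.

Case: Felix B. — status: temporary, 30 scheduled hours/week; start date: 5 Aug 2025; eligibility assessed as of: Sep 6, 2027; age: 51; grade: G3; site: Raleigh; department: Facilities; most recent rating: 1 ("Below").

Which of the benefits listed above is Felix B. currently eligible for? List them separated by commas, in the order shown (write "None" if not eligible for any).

Life Insurance

Service from 5 Aug 2025 to Sep 6, 2027: 762 days.
Charitable Gift Match — service 762 days ≥ 2 years (≈730 days) ✓; dept Facilities ✗ → not eligible.
Education Assistance — status temporary ✓; service 762 days ≥ 30 days ✓; age 51 ≥ 18 ✓; dept Facilities ✗ → not eligible.
Backup Childcare — service 762 days ≥ 24 months (≈720 days) ✓; rating 1 < 3 ✗ → not eligible.
Paid Family Leave — status temporary ✗ (requires part-time or seasonal) → not eligible.
Life Insurance — status temporary ✓; service 762 days ≥ 26 weeks (≈182 days) ✓; grade G3 ≥ G3 ✓ → eligible.
Paid Sabbatical — service 762 days ≥ 9 months (≈270 days) ✓; dept Facilities ✗ → not eligible.
Internet Stipend — status temporary ✗ (requires full-time or part-time) → not eligible.
Medical Plan — status temporary ✓ (not excluded); service 762 days ≥ 1 month (≈30 days) ✓; grade G3 ≥ G3 ✓; site Raleigh ✓; rating 1 < 4 ✗ → not eligible.
Childcare Subsidy — status temporary ✓; service 762 days ≥ 2 months (≈60 days) ✓; rating 1 < 3 ✗ → not eligible.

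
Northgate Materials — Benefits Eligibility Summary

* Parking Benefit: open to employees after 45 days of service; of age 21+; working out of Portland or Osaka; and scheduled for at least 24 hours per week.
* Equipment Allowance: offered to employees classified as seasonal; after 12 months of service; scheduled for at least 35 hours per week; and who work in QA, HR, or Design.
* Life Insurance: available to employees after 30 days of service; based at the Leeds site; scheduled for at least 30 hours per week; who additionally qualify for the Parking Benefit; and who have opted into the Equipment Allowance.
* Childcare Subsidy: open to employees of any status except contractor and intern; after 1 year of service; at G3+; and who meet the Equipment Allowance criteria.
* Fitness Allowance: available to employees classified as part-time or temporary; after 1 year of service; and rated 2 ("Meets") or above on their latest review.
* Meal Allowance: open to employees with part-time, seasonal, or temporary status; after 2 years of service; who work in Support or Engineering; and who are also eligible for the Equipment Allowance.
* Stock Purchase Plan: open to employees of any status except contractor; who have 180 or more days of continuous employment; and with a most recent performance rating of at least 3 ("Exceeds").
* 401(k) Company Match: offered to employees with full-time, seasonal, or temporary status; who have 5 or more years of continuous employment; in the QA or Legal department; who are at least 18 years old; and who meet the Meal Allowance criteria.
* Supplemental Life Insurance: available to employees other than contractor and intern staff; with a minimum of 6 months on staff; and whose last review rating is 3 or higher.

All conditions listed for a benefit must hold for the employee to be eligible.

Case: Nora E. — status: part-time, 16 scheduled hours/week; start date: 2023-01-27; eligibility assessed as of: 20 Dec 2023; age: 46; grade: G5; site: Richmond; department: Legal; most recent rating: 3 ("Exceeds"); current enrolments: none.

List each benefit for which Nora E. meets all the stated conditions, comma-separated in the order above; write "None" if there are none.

Stock Purchase Plan, Supplemental Life Insurance

Service from 2023-01-27 to 20 Dec 2023: 327 days.
Parking Benefit — service 327 days ≥ 45 days ✓; age 46 ≥ 21 ✓; site Richmond ✗ (not Portland or Osaka) → not eligible.
Equipment Allowance — status part-time ✗ (requires seasonal) → not eligible.
Life Insurance — service 327 days ≥ 30 days ✓; site Richmond ✗ (not Leeds) → not eligible.
Childcare Subsidy — status part-time ✓ (not excluded); service 327 days < 1 year (≈365 days) ✗ → not eligible.
Fitness Allowance — status part-time ✓; service 327 days < 1 year (≈365 days) ✗ → not eligible.
Meal Allowance — status part-time ✓; service 327 days < 2 years (≈730 days) ✗ → not eligible.
Stock Purchase Plan — status part-time ✓ (not excluded); service 327 days ≥ 180 days ✓; rating 3 ≥ 3 ✓ → eligible.
401(k) Company Match — status part-time ✗ (requires full-time, seasonal, or temporary) → not eligible.
Supplemental Life Insurance — status part-time ✓ (not excluded); service 327 days ≥ 6 months (≈180 days) ✓; rating 3 ≥ 3 ✓ → eligible.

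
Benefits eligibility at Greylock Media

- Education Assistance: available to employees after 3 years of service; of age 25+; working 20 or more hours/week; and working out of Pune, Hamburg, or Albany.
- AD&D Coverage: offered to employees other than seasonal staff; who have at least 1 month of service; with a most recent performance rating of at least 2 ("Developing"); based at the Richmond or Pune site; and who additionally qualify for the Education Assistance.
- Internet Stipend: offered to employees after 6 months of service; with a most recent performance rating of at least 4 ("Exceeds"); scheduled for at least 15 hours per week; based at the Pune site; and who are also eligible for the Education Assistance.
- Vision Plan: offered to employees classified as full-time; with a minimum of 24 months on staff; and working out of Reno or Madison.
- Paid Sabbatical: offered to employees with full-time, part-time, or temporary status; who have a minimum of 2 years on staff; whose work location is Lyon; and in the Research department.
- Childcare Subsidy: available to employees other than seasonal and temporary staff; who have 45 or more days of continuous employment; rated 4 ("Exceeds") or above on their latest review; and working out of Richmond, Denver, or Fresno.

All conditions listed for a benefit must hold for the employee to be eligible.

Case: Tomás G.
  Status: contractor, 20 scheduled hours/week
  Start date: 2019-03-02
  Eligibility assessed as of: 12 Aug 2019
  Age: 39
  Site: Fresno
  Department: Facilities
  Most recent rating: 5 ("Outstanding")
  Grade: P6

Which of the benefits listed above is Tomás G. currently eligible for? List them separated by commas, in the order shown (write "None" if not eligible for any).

Service from 2019-03-02 to 12 Aug 2019: 163 days.
Education Assistance — service 163 days < 3 years (≈1095 days) ✗ → not eligible.
AD&D Coverage — status contractor ✓ (not excluded); service 163 days ≥ 1 month (≈30 days) ✓; rating 5 ≥ 2 ✓; site Fresno ✗ (not Richmond or Pune) → not eligible.
Internet Stipend — service 163 days < 6 months (≈180 days) ✗ → not eligible.
Vision Plan — status contractor ✗ (requires full-time) → not eligible.
Paid Sabbatical — status contractor ✗ (requires full-time, part-time, or temporary) → not eligible.
Childcare Subsidy — status contractor ✓ (not excluded); service 163 days ≥ 45 days ✓; rating 5 ≥ 4 ✓; site Fresno ✓ → eligible.

Childcare Subsidy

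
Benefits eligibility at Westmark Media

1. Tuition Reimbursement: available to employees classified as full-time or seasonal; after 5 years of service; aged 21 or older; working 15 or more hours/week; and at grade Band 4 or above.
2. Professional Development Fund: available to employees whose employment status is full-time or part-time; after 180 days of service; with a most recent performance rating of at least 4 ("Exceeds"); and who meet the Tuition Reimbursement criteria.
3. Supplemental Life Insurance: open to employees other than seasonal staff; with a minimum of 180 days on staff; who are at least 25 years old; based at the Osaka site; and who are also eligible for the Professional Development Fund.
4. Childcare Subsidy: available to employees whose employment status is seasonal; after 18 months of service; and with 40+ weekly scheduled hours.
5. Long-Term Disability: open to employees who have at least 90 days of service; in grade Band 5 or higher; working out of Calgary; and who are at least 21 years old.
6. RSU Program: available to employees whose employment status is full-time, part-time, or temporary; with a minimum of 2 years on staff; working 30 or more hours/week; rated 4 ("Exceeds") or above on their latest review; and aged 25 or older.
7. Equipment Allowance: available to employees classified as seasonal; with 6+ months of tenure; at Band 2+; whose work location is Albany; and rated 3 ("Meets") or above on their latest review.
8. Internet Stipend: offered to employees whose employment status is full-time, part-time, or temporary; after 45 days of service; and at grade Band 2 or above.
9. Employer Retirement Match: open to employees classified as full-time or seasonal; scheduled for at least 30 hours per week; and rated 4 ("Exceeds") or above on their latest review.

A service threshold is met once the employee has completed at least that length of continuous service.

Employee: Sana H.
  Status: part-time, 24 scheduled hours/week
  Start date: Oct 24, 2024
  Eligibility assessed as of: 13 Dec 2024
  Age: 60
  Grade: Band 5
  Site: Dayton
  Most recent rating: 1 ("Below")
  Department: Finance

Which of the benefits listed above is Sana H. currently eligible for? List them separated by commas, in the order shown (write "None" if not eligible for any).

Internet Stipend

Service from Oct 24, 2024 to 13 Dec 2024: 50 days.
Tuition Reimbursement — status part-time ✗ (requires full-time or seasonal) → not eligible.
Professional Development Fund — status part-time ✓; service 50 days < 180 days ✗ → not eligible.
Supplemental Life Insurance — status part-time ✓ (not excluded); service 50 days < 180 days ✗ → not eligible.
Childcare Subsidy — status part-time ✗ (requires seasonal) → not eligible.
Long-Term Disability — service 50 days < 90 days ✗ → not eligible.
RSU Program — status part-time ✓; service 50 days < 2 years (≈730 days) ✗ → not eligible.
Equipment Allowance — status part-time ✗ (requires seasonal) → not eligible.
Internet Stipend — status part-time ✓; service 50 days ≥ 45 days ✓; grade Band 5 ≥ Band 2 ✓ → eligible.
Employer Retirement Match — status part-time ✗ (requires full-time or seasonal) → not eligible.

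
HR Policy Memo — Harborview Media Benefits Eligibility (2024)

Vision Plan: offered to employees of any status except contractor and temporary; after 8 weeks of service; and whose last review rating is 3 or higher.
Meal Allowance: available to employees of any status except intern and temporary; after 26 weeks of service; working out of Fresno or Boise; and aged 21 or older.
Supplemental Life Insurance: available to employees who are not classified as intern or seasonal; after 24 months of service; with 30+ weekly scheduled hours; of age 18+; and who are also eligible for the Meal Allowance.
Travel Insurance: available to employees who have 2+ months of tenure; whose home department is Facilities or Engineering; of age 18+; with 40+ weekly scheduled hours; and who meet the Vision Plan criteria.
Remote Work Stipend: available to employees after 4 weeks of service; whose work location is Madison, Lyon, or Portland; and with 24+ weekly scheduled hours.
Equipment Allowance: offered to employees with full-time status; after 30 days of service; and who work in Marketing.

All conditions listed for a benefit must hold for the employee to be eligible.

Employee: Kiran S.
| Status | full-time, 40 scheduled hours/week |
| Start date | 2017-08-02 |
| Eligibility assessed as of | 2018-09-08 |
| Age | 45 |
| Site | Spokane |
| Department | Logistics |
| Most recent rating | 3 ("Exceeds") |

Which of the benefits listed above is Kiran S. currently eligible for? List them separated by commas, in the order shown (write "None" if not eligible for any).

Vision Plan

Service from 2017-08-02 to 2018-09-08: 402 days.
Vision Plan — status full-time ✓ (not excluded); service 402 days ≥ 8 weeks (≈56 days) ✓; rating 3 ≥ 3 ✓ → eligible.
Meal Allowance — status full-time ✓ (not excluded); service 402 days ≥ 26 weeks (≈182 days) ✓; site Spokane ✗ (not Fresno or Boise) → not eligible.
Supplemental Life Insurance — status full-time ✓ (not excluded); service 402 days < 24 months (≈720 days) ✗ → not eligible.
Travel Insurance — service 402 days ≥ 2 months (≈60 days) ✓; dept Logistics ✗ → not eligible.
Remote Work Stipend — service 402 days ≥ 4 weeks (≈28 days) ✓; site Spokane ✗ (not Madison, Lyon, or Portland) → not eligible.
Equipment Allowance — status full-time ✓; service 402 days ≥ 30 days ✓; dept Logistics ✗ → not eligible.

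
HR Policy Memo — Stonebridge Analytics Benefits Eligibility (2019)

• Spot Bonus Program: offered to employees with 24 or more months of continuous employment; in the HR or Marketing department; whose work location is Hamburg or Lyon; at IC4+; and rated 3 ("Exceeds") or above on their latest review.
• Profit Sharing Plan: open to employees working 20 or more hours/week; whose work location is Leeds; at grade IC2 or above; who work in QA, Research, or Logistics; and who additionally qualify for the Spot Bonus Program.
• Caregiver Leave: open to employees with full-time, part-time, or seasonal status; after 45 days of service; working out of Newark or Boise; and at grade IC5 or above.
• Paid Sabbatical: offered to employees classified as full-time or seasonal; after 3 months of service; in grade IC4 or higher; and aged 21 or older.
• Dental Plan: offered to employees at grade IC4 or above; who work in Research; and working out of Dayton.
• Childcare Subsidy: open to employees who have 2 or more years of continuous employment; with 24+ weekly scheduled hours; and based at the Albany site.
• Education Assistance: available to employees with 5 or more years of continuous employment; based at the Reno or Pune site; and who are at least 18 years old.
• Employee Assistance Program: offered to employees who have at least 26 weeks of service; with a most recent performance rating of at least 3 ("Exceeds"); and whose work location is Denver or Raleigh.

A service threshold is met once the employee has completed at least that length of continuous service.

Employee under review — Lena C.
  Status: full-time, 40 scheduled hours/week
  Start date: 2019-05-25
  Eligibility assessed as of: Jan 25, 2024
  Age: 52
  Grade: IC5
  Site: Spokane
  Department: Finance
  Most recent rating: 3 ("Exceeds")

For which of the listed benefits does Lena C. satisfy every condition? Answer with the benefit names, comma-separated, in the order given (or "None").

Service from 2019-05-25 to Jan 25, 2024: 1706 days.
Spot Bonus Program — service 1706 days ≥ 24 months (≈720 days) ✓; dept Finance ✗ → not eligible.
Profit Sharing Plan — 40 hrs/wk ≥ 20 ✓; site Spokane ✗ (not Leeds) → not eligible.
Caregiver Leave — status full-time ✓; service 1706 days ≥ 45 days ✓; site Spokane ✗ (not Newark or Boise) → not eligible.
Paid Sabbatical — status full-time ✓; service 1706 days ≥ 3 months (≈90 days) ✓; grade IC5 ≥ IC4 ✓; age 52 ≥ 21 ✓ → eligible.
Dental Plan — grade IC5 ≥ IC4 ✓; dept Finance ✗ → not eligible.
Childcare Subsidy — service 1706 days ≥ 2 years (≈730 days) ✓; 40 hrs/wk ≥ 24 ✓; site Spokane ✗ (not Albany) → not eligible.
Education Assistance — service 1706 days < 5 years (≈1825 days) ✗ → not eligible.
Employee Assistance Program — service 1706 days ≥ 26 weeks (≈182 days) ✓; rating 3 ≥ 3 ✓; site Spokane ✗ (not Denver or Raleigh) → not eligible.

Paid Sabbatical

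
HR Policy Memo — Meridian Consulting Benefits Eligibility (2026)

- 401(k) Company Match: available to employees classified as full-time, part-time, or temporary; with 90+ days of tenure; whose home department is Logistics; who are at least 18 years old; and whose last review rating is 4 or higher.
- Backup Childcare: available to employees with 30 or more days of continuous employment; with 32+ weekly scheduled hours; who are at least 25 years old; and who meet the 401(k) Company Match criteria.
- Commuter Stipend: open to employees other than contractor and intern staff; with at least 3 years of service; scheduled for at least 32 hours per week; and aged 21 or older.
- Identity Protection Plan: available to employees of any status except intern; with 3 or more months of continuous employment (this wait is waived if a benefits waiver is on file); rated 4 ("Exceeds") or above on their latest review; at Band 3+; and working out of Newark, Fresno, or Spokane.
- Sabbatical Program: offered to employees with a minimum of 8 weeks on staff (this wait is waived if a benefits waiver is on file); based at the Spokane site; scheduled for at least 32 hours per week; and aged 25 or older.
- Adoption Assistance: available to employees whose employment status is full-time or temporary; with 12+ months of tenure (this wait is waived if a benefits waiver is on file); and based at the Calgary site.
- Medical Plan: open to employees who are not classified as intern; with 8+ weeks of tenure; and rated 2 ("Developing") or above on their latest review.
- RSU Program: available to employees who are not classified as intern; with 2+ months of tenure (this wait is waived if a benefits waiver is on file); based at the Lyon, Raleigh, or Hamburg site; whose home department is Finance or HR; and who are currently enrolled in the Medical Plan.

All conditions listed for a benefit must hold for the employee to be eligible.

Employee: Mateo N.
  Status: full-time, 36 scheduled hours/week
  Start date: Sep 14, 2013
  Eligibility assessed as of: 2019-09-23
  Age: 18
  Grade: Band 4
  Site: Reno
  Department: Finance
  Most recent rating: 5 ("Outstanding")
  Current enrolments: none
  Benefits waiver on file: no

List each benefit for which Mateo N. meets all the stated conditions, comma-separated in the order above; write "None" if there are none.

Service from Sep 14, 2013 to 2019-09-23: 2200 days.
401(k) Company Match — status full-time ✓; service 2200 days ≥ 90 days ✓; dept Finance ✗ → not eligible.
Backup Childcare — service 2200 days ≥ 30 days ✓; 36 hrs/wk ≥ 32 ✓; age 18 < 25 ✗ → not eligible.
Commuter Stipend — status full-time ✓ (not excluded); service 2200 days ≥ 3 years (≈1095 days) ✓; 36 hrs/wk ≥ 32 ✓; age 18 < 21 ✗ → not eligible.
Identity Protection Plan — status full-time ✓ (not excluded); no waiver, service 2200 days ≥ 3 months (≈90 days) ✓; rating 5 ≥ 4 ✓; grade Band 4 ≥ Band 3 ✓; site Reno ✗ (not Newark, Fresno, or Spokane) → not eligible.
Sabbatical Program — no waiver, service 2200 days ≥ 8 weeks (≈56 days) ✓; site Reno ✗ (not Spokane) → not eligible.
Adoption Assistance — status full-time ✓; no waiver, service 2200 days ≥ 12 months (≈360 days) ✓; site Reno ✗ (not Calgary) → not eligible.
Medical Plan — status full-time ✓ (not excluded); service 2200 days ≥ 8 weeks (≈56 days) ✓; rating 5 ≥ 2 ✓ → eligible.
RSU Program — status full-time ✓ (not excluded); no waiver, service 2200 days ≥ 2 months (≈60 days) ✓; site Reno ✗ (not Lyon, Raleigh, or Hamburg) → not eligible.

Medical Plan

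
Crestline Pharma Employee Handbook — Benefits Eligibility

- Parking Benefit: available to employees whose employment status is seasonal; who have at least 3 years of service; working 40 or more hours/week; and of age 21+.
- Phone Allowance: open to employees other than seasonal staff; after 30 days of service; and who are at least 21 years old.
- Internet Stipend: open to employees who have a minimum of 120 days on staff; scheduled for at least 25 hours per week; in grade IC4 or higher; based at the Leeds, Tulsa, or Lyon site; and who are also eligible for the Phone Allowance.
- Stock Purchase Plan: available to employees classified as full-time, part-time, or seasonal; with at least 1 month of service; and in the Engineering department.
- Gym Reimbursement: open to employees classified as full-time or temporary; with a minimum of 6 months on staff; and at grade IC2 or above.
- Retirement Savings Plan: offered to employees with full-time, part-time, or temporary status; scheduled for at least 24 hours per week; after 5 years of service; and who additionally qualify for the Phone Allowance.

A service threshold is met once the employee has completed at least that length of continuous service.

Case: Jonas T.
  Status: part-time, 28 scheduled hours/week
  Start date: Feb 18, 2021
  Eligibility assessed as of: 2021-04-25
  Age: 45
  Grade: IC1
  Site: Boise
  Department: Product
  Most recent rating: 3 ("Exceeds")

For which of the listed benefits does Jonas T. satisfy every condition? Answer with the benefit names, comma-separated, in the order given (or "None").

Phone Allowance

Service from Feb 18, 2021 to 2021-04-25: 66 days.
Parking Benefit — status part-time ✗ (requires seasonal) → not eligible.
Phone Allowance — status part-time ✓ (not excluded); service 66 days ≥ 30 days ✓; age 45 ≥ 21 ✓ → eligible.
Internet Stipend — service 66 days < 120 days ✗ → not eligible.
Stock Purchase Plan — status part-time ✓; service 66 days ≥ 1 month (≈30 days) ✓; dept Product ✗ → not eligible.
Gym Reimbursement — status part-time ✗ (requires full-time or temporary) → not eligible.
Retirement Savings Plan — status part-time ✓; 28 hrs/wk ≥ 24 ✓; service 66 days < 5 years (≈1825 days) ✗ → not eligible.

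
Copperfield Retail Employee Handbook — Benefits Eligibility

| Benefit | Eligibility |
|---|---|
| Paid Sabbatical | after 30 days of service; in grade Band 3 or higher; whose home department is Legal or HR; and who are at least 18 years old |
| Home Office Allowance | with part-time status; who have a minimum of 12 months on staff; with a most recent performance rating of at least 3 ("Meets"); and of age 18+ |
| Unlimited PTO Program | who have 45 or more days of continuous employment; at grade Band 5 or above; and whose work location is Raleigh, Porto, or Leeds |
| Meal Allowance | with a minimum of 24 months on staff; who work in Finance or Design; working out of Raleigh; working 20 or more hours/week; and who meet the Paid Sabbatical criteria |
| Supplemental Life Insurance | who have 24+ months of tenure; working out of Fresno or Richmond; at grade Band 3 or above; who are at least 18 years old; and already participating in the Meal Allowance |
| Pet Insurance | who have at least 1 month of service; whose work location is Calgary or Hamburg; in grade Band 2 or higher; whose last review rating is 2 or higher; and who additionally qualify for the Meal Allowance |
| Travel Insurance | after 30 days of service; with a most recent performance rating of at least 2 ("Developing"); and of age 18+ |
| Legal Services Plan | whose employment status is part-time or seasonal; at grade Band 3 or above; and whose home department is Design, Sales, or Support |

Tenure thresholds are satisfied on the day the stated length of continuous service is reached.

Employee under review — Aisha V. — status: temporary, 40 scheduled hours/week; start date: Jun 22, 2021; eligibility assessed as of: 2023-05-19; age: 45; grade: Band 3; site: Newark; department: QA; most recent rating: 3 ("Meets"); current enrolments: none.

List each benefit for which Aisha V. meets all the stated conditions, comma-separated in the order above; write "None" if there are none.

Service from Jun 22, 2021 to 2023-05-19: 696 days.
Paid Sabbatical — service 696 days ≥ 30 days ✓; grade Band 3 ≥ Band 3 ✓; dept QA ✗ → not eligible.
Home Office Allowance — status temporary ✗ (requires part-time) → not eligible.
Unlimited PTO Program — service 696 days ≥ 45 days ✓; grade Band 3 < Band 5 ✗ → not eligible.
Meal Allowance — service 696 days < 24 months (≈720 days) ✗ → not eligible.
Supplemental Life Insurance — service 696 days < 24 months (≈720 days) ✗ → not eligible.
Pet Insurance — service 696 days ≥ 1 month (≈30 days) ✓; site Newark ✗ (not Calgary or Hamburg) → not eligible.
Travel Insurance — service 696 days ≥ 30 days ✓; rating 3 ≥ 2 ✓; age 45 ≥ 18 ✓ → eligible.
Legal Services Plan — status temporary ✗ (requires part-time or seasonal) → not eligible.

Travel Insurance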